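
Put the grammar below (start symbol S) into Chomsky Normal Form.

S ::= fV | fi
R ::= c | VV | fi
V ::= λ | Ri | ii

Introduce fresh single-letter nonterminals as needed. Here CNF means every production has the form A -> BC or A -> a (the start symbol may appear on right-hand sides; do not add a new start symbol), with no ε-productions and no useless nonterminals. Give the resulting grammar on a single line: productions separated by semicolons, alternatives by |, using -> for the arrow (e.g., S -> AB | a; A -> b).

Nullable: {R, V}; after ε-elimination: S -> f | fV | fi; R -> V | c | VV | fi; V -> i | Ri | ii.
After unit-elimination: S -> f | fV | fi; R -> c | i | Ri | VV | fi | ii; V -> i | Ri | ii.
TERM: introduce B -> f, A -> i and substitute in every rule of length ≥2.

S -> f | BA | BV; A -> i; B -> f; R -> c | i | AA | BA | RA | VV; V -> i | AA | RA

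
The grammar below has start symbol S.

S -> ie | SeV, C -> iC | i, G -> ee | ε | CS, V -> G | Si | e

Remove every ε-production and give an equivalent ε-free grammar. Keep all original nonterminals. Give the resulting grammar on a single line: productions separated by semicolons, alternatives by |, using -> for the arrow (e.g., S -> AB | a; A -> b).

Nullable set: {G, V}.
S -> SeV: V nullable, giving Se | SeV.
Drop G -> ε.
V -> G: G nullable, giving G.
Unchanged (no nullable symbols): S -> ie; C -> i; C -> iC; G -> CS; G -> ee; V -> Si; V -> e.

S -> Se | ie | SeV; C -> i | iC; G -> CS | ee; V -> G | e | Si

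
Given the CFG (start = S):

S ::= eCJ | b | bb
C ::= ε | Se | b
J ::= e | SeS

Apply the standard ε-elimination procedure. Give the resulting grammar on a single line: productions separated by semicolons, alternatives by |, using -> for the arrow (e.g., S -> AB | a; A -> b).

Nullable set: {C}.
S -> eCJ: C nullable, giving eCJ | eJ.
Drop C -> ε.
Unchanged (no nullable symbols): S -> b; S -> bb; C -> Se; C -> b; J -> SeS; J -> e.

S -> b | bb | eJ | eCJ; C -> b | Se; J -> e | SeS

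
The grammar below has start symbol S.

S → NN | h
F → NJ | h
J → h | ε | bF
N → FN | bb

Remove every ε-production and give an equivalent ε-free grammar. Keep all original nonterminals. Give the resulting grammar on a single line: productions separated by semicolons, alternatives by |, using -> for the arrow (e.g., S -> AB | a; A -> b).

S -> h | NN; F -> N | h | NJ; J -> h | bF; N -> FN | bb

Nullable set: {J}.
F -> NJ: J nullable, giving N | NJ.
Drop J -> ε.
Unchanged (no nullable symbols): S -> NN; S -> h; F -> h; J -> bF; J -> h; N -> FN; N -> bb.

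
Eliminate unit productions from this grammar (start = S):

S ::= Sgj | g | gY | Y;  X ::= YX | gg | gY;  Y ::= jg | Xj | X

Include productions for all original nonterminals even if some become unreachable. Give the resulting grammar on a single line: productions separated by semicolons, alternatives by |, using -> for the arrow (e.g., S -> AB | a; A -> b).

Unit productions: S->Y, Y->X.
Unit pairs (A ⇒* B via units): (S,X), (S,Y), (Y,X).
S: inherits non-unit rules of {S, X, Y} → Sgj | Xj | YX | g | gY | gg | jg.
X: inherits non-unit rules of {X} → YX | gY | gg.
Y: inherits non-unit rules of {X, Y} → Xj | YX | gY | gg | jg.

S -> g | Xj | YX | gY | gg | jg | Sgj; X -> YX | gY | gg; Y -> Xj | YX | gY | gg | jg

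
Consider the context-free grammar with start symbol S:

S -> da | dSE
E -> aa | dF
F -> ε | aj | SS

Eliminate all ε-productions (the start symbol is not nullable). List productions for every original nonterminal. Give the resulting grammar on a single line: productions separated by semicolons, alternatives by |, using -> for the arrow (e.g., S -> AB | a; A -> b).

Nullable set: {F}.
E -> dF: F nullable, giving d | dF.
Drop F -> ε.
Unchanged (no nullable symbols): S -> dSE; S -> da; E -> aa; F -> SS; F -> aj.

S -> da | dSE; E -> d | aa | dF; F -> SS | aj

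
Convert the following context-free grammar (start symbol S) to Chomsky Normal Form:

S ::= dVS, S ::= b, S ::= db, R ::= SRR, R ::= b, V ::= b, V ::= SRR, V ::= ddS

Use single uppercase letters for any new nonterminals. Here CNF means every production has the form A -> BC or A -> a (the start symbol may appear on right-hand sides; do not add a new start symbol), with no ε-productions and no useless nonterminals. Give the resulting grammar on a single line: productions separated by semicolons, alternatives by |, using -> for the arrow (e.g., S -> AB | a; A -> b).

S -> b | AB | AD; A -> d; B -> b; C -> RR; D -> VS; E -> AS; F -> RR; R -> b | SC; V -> b | AE | SF

No ε-productions.
No unit productions to eliminate.
TERM: introduce B -> b, A -> d and substitute in every rule of length ≥2.
BIN: R -> SRR becomes R -> SC, C -> RR; S -> AVS becomes S -> AD, D -> VS; V -> AAS becomes V -> AE, E -> AS; V -> SRR becomes V -> SF, F -> RR.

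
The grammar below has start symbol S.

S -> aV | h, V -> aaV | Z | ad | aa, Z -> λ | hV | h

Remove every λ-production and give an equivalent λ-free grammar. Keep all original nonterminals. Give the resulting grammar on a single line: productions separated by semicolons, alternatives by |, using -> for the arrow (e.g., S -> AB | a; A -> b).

S -> a | h | aV; V -> Z | aa | ad | aaV; Z -> h | hV

Nullable set: {V, Z}.
S -> aV: V nullable, giving a | aV.
V -> Z: Z nullable, giving Z.
V -> aaV: V nullable, giving aa | aaV.
Drop Z -> λ.
Z -> hV: V nullable, giving h | hV.
Unchanged (no nullable symbols): S -> h; V -> aa; V -> ad; Z -> h.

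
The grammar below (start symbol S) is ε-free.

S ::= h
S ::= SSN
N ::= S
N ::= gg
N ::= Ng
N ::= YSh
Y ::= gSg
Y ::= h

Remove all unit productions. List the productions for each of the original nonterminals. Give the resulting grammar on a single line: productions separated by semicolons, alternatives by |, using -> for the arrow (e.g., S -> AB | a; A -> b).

Unit productions: N->S.
Unit pairs (A ⇒* B via units): (N,S).
S: inherits non-unit rules of {S} → SSN | h.
N: inherits non-unit rules of {N, S} → Ng | SSN | YSh | gg | h.
Y: inherits non-unit rules of {Y} → gSg | h.

S -> h | SSN; N -> h | Ng | gg | SSN | YSh; Y -> h | gSg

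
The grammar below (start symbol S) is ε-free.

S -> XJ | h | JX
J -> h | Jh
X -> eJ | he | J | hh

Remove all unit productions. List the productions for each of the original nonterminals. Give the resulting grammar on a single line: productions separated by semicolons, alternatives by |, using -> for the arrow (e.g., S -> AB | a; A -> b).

S -> h | JX | XJ; J -> h | Jh; X -> h | Jh | eJ | he | hh

Unit productions: X->J.
Unit pairs (A ⇒* B via units): (X,J).
S: inherits non-unit rules of {S} → JX | XJ | h.
J: inherits non-unit rules of {J} → Jh | h.
X: inherits non-unit rules of {J, X} → Jh | eJ | h | he | hh.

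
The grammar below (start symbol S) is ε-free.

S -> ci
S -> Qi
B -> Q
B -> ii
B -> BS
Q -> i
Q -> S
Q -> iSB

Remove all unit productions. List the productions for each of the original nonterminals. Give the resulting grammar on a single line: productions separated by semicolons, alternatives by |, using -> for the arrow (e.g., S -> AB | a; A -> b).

S -> Qi | ci; B -> i | BS | Qi | ci | ii | iSB; Q -> i | Qi | ci | iSB

Unit productions: B->Q, Q->S.
Unit pairs (A ⇒* B via units): (B,Q), (B,S), (Q,S).
S: inherits non-unit rules of {S} → Qi | ci.
B: inherits non-unit rules of {B, Q, S} → BS | Qi | ci | i | iSB | ii.
Q: inherits non-unit rules of {Q, S} → Qi | ci | i | iSB.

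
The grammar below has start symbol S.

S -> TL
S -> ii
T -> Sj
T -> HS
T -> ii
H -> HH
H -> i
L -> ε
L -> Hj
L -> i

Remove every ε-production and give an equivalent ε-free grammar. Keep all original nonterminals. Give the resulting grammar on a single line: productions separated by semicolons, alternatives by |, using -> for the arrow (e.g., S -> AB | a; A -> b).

S -> T | TL | ii; H -> i | HH; L -> i | Hj; T -> HS | Sj | ii

Nullable set: {L}.
S -> TL: L nullable, giving T | TL.
Drop L -> ε.
Unchanged (no nullable symbols): S -> ii; H -> HH; H -> i; L -> Hj; L -> i; T -> HS; T -> Sj; T -> ii.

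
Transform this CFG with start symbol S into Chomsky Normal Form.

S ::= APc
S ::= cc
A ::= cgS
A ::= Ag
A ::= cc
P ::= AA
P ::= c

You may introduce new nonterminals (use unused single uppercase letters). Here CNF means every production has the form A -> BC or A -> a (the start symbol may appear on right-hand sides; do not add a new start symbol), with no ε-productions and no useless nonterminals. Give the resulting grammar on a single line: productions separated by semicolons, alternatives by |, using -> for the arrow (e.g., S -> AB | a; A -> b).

No ε-productions.
No unit productions to eliminate.
TERM: introduce C -> c, B -> g and substitute in every rule of length ≥2.
BIN: A -> CBS becomes A -> CD, D -> BS; S -> APC becomes S -> AE, E -> PC.

S -> AE | CC; A -> AB | CC | CD; B -> g; C -> c; D -> BS; E -> PC; P -> c | AA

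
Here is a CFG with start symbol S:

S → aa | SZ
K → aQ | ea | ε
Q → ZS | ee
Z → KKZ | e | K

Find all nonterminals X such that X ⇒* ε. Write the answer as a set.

Directly nullable (have an ε-rule): {K}.
Z is nullable via Z -> K (every symbol on the right is already known nullable).
Not nullable: Q, S — each has a terminal in every rule's right-hand side or depends on a non-nullable symbol.

{K, Z}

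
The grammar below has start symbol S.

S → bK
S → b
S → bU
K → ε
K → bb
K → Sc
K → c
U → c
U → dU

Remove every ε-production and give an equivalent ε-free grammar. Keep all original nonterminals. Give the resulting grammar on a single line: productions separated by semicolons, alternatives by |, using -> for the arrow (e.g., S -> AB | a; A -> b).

Nullable set: {K}.
S -> bK: K nullable, giving b | bK.
Drop K -> ε.
Unchanged (no nullable symbols): S -> b; S -> bU; K -> Sc; K -> bb; K -> c; U -> c; U -> dU.

S -> b | bK | bU; K -> c | Sc | bb; U -> c | dU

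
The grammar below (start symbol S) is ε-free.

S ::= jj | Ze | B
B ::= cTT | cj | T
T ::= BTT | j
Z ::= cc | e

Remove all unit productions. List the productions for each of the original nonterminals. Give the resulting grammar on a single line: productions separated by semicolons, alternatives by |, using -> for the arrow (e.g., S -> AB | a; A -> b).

S -> j | Ze | cj | jj | BTT | cTT; B -> j | cj | BTT | cTT; T -> j | BTT; Z -> e | cc

Unit productions: B->T, S->B.
Unit pairs (A ⇒* B via units): (B,T), (S,B), (S,T).
S: inherits non-unit rules of {B, S, T} → BTT | Ze | cTT | cj | j | jj.
B: inherits non-unit rules of {B, T} → BTT | cTT | cj | j.
T: inherits non-unit rules of {T} → BTT | j.
Z: inherits non-unit rules of {Z} → cc | e.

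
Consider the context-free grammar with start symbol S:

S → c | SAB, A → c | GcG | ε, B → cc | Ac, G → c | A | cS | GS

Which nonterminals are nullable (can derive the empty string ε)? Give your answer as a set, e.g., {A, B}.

{A, G}

Directly nullable (have an ε-rule): {A}.
G is nullable via G -> A (every symbol on the right is already known nullable).
Not nullable: B, S — each has a terminal in every rule's right-hand side or depends on a non-nullable symbol.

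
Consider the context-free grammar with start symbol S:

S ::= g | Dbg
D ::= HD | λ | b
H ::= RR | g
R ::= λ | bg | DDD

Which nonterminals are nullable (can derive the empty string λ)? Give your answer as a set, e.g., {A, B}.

{D, H, R}

Directly nullable (have an ε-rule): {D, R}.
H is nullable via H -> RR (every symbol on the right is already known nullable).
Not nullable: S — each has a terminal in every rule's right-hand side or depends on a non-nullable symbol.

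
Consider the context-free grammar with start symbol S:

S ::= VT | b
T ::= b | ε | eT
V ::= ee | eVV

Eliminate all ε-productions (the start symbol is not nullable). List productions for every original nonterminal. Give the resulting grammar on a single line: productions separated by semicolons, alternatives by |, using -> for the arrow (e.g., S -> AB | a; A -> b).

S -> V | b | VT; T -> b | e | eT; V -> ee | eVV

Nullable set: {T}.
S -> VT: T nullable, giving V | VT.
Drop T -> ε.
T -> eT: T nullable, giving e | eT.
Unchanged (no nullable symbols): S -> b; T -> b; V -> eVV; V -> ee.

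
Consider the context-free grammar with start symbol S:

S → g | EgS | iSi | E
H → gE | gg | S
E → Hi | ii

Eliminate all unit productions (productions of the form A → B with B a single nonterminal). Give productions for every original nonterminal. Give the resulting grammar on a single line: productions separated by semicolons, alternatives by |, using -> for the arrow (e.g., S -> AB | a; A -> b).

S -> g | Hi | ii | EgS | iSi; E -> Hi | ii; H -> g | Hi | gE | gg | ii | EgS | iSi

Unit productions: H->S, S->E.
Unit pairs (A ⇒* B via units): (H,E), (H,S), (S,E).
S: inherits non-unit rules of {E, S} → EgS | Hi | g | iSi | ii.
E: inherits non-unit rules of {E} → Hi | ii.
H: inherits non-unit rules of {E, H, S} → EgS | Hi | g | gE | gg | iSi | ii.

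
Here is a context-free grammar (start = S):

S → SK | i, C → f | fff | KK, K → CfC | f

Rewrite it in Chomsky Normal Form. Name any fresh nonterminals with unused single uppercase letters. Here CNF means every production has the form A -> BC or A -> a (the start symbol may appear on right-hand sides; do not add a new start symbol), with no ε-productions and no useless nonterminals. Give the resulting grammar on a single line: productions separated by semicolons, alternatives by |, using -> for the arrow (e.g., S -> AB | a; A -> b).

S -> i | SK; A -> f; B -> AA; C -> f | AB | KK; D -> AC; K -> f | CD

No ε-productions.
No unit productions to eliminate.
TERM: introduce A -> f and substitute in every rule of length ≥2.
BIN: C -> AAA becomes C -> AB, B -> AA; K -> CAC becomes K -> CD, D -> AC.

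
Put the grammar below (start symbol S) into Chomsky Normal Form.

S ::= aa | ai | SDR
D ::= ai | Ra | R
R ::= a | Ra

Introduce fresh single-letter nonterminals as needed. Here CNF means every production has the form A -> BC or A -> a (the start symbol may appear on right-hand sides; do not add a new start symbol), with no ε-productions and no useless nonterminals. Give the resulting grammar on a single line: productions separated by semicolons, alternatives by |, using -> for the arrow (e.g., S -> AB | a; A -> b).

S -> AA | AB | SC; A -> a; B -> i; C -> DR; D -> a | AB | RA; R -> a | RA

No ε-productions.
After unit-elimination: S -> aa | ai | SDR; D -> a | Ra | ai; R -> a | Ra.
TERM: introduce A -> a, B -> i and substitute in every rule of length ≥2.
BIN: S -> SDR becomes S -> SC, C -> DR.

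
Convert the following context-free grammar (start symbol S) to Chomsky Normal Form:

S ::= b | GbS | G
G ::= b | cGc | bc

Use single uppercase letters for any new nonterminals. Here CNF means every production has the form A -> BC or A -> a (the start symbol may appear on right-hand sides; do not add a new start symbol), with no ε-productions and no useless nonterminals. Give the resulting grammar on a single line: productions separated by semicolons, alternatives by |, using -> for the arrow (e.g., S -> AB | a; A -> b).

S -> b | AB | BD | GE; A -> b; B -> c; C -> GB; D -> GB; E -> AS; G -> b | AB | BC

No ε-productions.
After unit-elimination: S -> b | bc | GbS | cGc; G -> b | bc | cGc.
TERM: introduce A -> b, B -> c and substitute in every rule of length ≥2.
BIN: G -> BGB becomes G -> BC, C -> GB; S -> BGB becomes S -> BD, D -> GB; S -> GAS becomes S -> GE, E -> AS.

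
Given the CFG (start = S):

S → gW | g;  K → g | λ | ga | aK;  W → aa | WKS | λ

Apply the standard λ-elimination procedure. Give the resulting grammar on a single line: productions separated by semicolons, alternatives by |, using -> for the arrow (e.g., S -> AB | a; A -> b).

S -> g | gW; K -> a | g | aK | ga; W -> S | KS | WS | aa | WKS

Nullable set: {K, W}.
S -> gW: W nullable, giving g | gW.
Drop K -> λ.
K -> aK: K nullable, giving a | aK.
Drop W -> λ.
W -> WKS: W, K nullable, giving KS | S | WKS | WS.
Unchanged (no nullable symbols): S -> g; K -> g; K -> ga; W -> aa.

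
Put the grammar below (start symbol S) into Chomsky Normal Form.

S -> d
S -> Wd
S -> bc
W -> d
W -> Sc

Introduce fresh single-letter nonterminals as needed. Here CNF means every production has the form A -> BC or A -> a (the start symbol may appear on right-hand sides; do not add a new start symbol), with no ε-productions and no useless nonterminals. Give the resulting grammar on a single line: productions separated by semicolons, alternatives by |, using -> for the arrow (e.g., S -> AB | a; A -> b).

S -> d | BC | WA; A -> d; B -> b; C -> c; W -> d | SC

No ε-productions.
No unit productions to eliminate.
TERM: introduce B -> b, C -> c, A -> d and substitute in every rule of length ≥2.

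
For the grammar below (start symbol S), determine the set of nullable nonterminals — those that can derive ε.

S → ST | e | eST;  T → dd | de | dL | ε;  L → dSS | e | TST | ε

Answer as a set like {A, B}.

{L, T}

Directly nullable (have an ε-rule): {L, T}.
Not nullable: S — each has a terminal in every rule's right-hand side or depends on a non-nullable symbol.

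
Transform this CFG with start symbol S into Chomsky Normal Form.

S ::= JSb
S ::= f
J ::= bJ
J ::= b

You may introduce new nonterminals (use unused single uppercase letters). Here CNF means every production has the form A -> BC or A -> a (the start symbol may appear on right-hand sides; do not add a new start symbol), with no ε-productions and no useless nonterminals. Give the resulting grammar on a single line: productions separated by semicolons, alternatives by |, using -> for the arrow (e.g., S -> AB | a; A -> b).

S -> f | JB; A -> b; B -> SA; J -> b | AJ

No ε-productions.
No unit productions to eliminate.
TERM: introduce A -> b and substitute in every rule of length ≥2.
BIN: S -> JSA becomes S -> JB, B -> SA.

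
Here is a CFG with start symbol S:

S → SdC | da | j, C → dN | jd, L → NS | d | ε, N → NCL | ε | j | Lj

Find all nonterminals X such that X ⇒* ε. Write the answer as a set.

Directly nullable (have an ε-rule): {L, N}.
Not nullable: C, S — each has a terminal in every rule's right-hand side or depends on a non-nullable symbol.

{L, N}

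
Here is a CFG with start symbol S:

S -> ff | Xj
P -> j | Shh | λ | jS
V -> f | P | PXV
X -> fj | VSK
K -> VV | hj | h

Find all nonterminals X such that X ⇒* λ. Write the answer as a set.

{K, P, V}

Directly nullable (have an ε-rule): {P}.
V is nullable via V -> P (every symbol on the right is already known nullable).
K is nullable via K -> VV (every symbol on the right is already known nullable).
Not nullable: S, X — each has a terminal in every rule's right-hand side or depends on a non-nullable symbol.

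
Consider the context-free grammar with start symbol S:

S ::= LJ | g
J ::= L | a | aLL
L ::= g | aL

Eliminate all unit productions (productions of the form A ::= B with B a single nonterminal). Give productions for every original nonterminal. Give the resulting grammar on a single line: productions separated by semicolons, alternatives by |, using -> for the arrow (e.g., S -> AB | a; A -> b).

S -> g | LJ; J -> a | g | aL | aLL; L -> g | aL

Unit productions: J->L.
Unit pairs (A ⇒* B via units): (J,L).
S: inherits non-unit rules of {S} → LJ | g.
J: inherits non-unit rules of {J, L} → a | aL | aLL | g.
L: inherits non-unit rules of {L} → aL | g.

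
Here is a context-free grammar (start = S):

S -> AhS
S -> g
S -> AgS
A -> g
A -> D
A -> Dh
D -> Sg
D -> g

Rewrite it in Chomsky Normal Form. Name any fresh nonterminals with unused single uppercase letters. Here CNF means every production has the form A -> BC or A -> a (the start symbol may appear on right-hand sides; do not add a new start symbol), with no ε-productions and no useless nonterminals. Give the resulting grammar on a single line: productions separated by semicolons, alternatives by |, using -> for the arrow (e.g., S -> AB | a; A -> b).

S -> g | AE | AF; A -> g | DB | SC; B -> h; C -> g; D -> g | SC; E -> BS; F -> CS

No ε-productions.
After unit-elimination: S -> g | AgS | AhS; A -> g | Dh | Sg; D -> g | Sg.
TERM: introduce C -> g, B -> h and substitute in every rule of length ≥2.
BIN: S -> ABS becomes S -> AE, E -> BS; S -> ACS becomes S -> AF, F -> CS.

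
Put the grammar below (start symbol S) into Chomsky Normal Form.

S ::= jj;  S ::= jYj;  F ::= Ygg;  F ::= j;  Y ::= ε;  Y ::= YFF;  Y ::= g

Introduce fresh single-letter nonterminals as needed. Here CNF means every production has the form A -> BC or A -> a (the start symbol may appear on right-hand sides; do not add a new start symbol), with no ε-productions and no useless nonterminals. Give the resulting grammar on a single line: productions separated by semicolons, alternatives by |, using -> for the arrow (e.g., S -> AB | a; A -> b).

Nullable: {Y}; after ε-elimination: S -> jj | jYj; F -> j | gg | Ygg; Y -> g | FF | YFF.
No unit productions to eliminate.
TERM: introduce A -> g, B -> j and substitute in every rule of length ≥2.
BIN: F -> YAA becomes F -> YC, C -> AA; S -> BYB becomes S -> BD, D -> YB; Y -> YFF becomes Y -> YE, E -> FF.

S -> BB | BD; A -> g; B -> j; C -> AA; D -> YB; E -> FF; F -> j | AA | YC; Y -> g | FF | YE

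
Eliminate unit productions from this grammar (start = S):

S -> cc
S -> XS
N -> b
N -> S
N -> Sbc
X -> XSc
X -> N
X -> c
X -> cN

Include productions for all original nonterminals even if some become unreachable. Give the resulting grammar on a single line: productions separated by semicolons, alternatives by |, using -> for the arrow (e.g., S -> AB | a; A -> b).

S -> XS | cc; N -> b | XS | cc | Sbc; X -> b | c | XS | cN | cc | Sbc | XSc

Unit productions: N->S, X->N.
Unit pairs (A ⇒* B via units): (N,S), (X,N), (X,S).
S: inherits non-unit rules of {S} → XS | cc.
N: inherits non-unit rules of {N, S} → Sbc | XS | b | cc.
X: inherits non-unit rules of {N, S, X} → Sbc | XS | XSc | b | c | cN | cc.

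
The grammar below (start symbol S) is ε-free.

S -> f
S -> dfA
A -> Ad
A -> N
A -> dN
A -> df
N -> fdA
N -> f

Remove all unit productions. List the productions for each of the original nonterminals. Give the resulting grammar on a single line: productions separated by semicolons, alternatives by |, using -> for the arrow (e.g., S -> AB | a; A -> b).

Unit productions: A->N.
Unit pairs (A ⇒* B via units): (A,N).
S: inherits non-unit rules of {S} → dfA | f.
A: inherits non-unit rules of {A, N} → Ad | dN | df | f | fdA.
N: inherits non-unit rules of {N} → f | fdA.

S -> f | dfA; A -> f | Ad | dN | df | fdA; N -> f | fdA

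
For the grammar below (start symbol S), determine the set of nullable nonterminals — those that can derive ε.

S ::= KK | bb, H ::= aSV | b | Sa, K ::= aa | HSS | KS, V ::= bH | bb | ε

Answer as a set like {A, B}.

{V}

Directly nullable (have an ε-rule): {V}.
Not nullable: H, K, S — each has a terminal in every rule's right-hand side or depends on a non-nullable symbol.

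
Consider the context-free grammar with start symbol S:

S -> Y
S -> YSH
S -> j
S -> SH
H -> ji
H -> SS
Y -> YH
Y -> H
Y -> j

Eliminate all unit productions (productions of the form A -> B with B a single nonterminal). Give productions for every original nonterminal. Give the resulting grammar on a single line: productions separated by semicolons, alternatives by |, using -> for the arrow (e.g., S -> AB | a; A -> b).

S -> j | SH | SS | YH | ji | YSH; H -> SS | ji; Y -> j | SS | YH | ji

Unit productions: S->Y, Y->H.
Unit pairs (A ⇒* B via units): (S,H), (S,Y), (Y,H).
S: inherits non-unit rules of {H, S, Y} → SH | SS | YH | YSH | j | ji.
H: inherits non-unit rules of {H} → SS | ji.
Y: inherits non-unit rules of {H, Y} → SS | YH | j | ji.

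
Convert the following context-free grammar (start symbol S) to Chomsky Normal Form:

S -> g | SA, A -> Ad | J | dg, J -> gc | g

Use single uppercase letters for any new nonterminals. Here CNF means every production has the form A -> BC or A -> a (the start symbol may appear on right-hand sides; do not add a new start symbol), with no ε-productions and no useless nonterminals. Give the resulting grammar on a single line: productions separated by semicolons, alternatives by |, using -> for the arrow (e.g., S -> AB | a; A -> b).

No ε-productions.
After unit-elimination: S -> g | SA; A -> g | Ad | dg | gc; J -> g | gc.
TERM: introduce D -> c, B -> d, C -> g and substitute in every rule of length ≥2.
Drop unreachable/unproductive: J.

S -> g | SA; A -> g | AB | BC | CD; B -> d; C -> g; D -> c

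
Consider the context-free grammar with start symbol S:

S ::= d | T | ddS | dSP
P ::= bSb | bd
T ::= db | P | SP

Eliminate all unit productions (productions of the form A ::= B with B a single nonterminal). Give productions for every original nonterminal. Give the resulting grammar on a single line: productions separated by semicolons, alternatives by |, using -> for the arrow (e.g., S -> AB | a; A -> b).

S -> d | SP | bd | db | bSb | dSP | ddS; P -> bd | bSb; T -> SP | bd | db | bSb

Unit productions: S->T, T->P.
Unit pairs (A ⇒* B via units): (S,P), (S,T), (T,P).
S: inherits non-unit rules of {P, S, T} → SP | bSb | bd | d | dSP | db | ddS.
P: inherits non-unit rules of {P} → bSb | bd.
T: inherits non-unit rules of {P, T} → SP | bSb | bd | db.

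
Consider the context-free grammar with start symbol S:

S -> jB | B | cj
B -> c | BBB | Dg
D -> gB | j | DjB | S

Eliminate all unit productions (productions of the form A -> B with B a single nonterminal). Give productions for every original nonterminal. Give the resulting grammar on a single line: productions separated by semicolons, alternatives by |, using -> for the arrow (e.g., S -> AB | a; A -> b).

Unit productions: D->S, S->B.
Unit pairs (A ⇒* B via units): (D,B), (D,S), (S,B).
S: inherits non-unit rules of {B, S} → BBB | Dg | c | cj | jB.
B: inherits non-unit rules of {B} → BBB | Dg | c.
D: inherits non-unit rules of {B, D, S} → BBB | Dg | DjB | c | cj | gB | j | jB.

S -> c | Dg | cj | jB | BBB; B -> c | Dg | BBB; D -> c | j | Dg | cj | gB | jB | BBB | DjB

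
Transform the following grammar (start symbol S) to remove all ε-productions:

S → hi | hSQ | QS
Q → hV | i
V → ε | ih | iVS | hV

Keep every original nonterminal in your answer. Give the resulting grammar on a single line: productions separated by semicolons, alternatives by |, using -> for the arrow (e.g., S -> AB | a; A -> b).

S -> QS | hi | hSQ; Q -> h | i | hV; V -> h | hV | iS | ih | iVS

Nullable set: {V}.
Q -> hV: V nullable, giving h | hV.
Drop V -> ε.
V -> hV: V nullable, giving h | hV.
V -> iVS: V nullable, giving iS | iVS.
Unchanged (no nullable symbols): S -> QS; S -> hSQ; S -> hi; Q -> i; V -> ih.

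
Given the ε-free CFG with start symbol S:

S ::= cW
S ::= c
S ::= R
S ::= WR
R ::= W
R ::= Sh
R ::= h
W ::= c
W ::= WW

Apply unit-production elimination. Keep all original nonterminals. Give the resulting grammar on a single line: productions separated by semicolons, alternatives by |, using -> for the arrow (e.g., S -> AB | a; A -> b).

Unit productions: R->W, S->R.
Unit pairs (A ⇒* B via units): (R,W), (S,R), (S,W).
S: inherits non-unit rules of {R, S, W} → Sh | WR | WW | c | cW | h.
R: inherits non-unit rules of {R, W} → Sh | WW | c | h.
W: inherits non-unit rules of {W} → WW | c.

S -> c | h | Sh | WR | WW | cW; R -> c | h | Sh | WW; W -> c | WW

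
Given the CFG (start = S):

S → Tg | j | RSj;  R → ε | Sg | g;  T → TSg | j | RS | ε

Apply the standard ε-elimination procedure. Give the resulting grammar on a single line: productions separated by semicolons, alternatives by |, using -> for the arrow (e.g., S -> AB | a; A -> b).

S -> g | j | Sj | Tg | RSj; R -> g | Sg; T -> S | j | RS | Sg | TSg

Nullable set: {R, T}.
S -> RSj: R nullable, giving RSj | Sj.
S -> Tg: T nullable, giving Tg | g.
Drop R -> ε.
Drop T -> ε.
T -> RS: R nullable, giving RS | S.
T -> TSg: T nullable, giving Sg | TSg.
Unchanged (no nullable symbols): S -> j; R -> Sg; R -> g; T -> j.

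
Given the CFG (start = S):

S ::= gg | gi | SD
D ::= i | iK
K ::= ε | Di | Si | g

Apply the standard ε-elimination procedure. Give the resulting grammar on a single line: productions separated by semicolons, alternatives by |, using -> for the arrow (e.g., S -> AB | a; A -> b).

Nullable set: {K}.
D -> iK: K nullable, giving i | iK.
Drop K -> ε.
Unchanged (no nullable symbols): S -> SD; S -> gg; S -> gi; D -> i; K -> Di; K -> Si; K -> g.

S -> SD | gg | gi; D -> i | iK; K -> g | Di | Si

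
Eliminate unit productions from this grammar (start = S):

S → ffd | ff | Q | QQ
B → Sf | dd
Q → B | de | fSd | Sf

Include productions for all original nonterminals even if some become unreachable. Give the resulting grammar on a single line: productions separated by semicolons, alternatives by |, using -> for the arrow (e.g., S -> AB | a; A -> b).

S -> QQ | Sf | dd | de | ff | fSd | ffd; B -> Sf | dd; Q -> Sf | dd | de | fSd

Unit productions: Q->B, S->Q.
Unit pairs (A ⇒* B via units): (Q,B), (S,B), (S,Q).
S: inherits non-unit rules of {B, Q, S} → QQ | Sf | dd | de | fSd | ff | ffd.
B: inherits non-unit rules of {B} → Sf | dd.
Q: inherits non-unit rules of {B, Q} → Sf | dd | de | fSd.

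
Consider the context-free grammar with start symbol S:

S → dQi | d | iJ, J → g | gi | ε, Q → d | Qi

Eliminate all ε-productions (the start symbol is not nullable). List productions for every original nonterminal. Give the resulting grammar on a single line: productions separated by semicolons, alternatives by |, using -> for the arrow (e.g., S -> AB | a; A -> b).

Nullable set: {J}.
S -> iJ: J nullable, giving i | iJ.
Drop J -> ε.
Unchanged (no nullable symbols): S -> d; S -> dQi; J -> g; J -> gi; Q -> Qi; Q -> d.

S -> d | i | iJ | dQi; J -> g | gi; Q -> d | Qi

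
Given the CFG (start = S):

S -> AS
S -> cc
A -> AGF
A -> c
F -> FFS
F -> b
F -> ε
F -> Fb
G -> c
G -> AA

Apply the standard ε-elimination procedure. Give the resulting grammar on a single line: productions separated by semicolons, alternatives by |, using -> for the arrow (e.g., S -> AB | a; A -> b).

S -> AS | cc; A -> c | AG | AGF; F -> S | b | FS | Fb | FFS; G -> c | AA

Nullable set: {F}.
A -> AGF: F nullable, giving AG | AGF.
Drop F -> ε.
F -> FFS: F, F nullable, giving FFS | FS | S.
F -> Fb: F nullable, giving Fb | b.
Unchanged (no nullable symbols): S -> AS; S -> cc; A -> c; F -> b; G -> AA; G -> c.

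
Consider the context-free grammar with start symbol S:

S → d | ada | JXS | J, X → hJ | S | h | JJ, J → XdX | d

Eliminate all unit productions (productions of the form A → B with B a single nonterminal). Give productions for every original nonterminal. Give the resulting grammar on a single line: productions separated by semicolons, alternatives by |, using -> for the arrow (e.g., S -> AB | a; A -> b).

Unit productions: S->J, X->S.
Unit pairs (A ⇒* B via units): (S,J), (X,J), (X,S).
S: inherits non-unit rules of {J, S} → JXS | XdX | ada | d.
J: inherits non-unit rules of {J} → XdX | d.
X: inherits non-unit rules of {J, S, X} → JJ | JXS | XdX | ada | d | h | hJ.

S -> d | JXS | XdX | ada; J -> d | XdX; X -> d | h | JJ | hJ | JXS | XdX | ada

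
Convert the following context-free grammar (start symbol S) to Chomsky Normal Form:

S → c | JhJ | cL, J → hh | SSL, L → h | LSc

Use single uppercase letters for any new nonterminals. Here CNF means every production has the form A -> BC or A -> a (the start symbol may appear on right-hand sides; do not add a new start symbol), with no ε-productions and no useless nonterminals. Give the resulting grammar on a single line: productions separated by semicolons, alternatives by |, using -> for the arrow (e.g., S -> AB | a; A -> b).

S -> c | BL | JE; A -> h; B -> c; C -> SL; D -> SB; E -> AJ; J -> AA | SC; L -> h | LD

No ε-productions.
No unit productions to eliminate.
TERM: introduce B -> c, A -> h and substitute in every rule of length ≥2.
BIN: J -> SSL becomes J -> SC, C -> SL; L -> LSB becomes L -> LD, D -> SB; S -> JAJ becomes S -> JE, E -> AJ.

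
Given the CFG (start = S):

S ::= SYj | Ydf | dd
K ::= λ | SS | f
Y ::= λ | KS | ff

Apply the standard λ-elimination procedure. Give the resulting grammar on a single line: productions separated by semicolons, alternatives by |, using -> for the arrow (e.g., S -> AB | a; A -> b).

S -> Sj | dd | df | SYj | Ydf; K -> f | SS; Y -> S | KS | ff

Nullable set: {K, Y}.
S -> SYj: Y nullable, giving SYj | Sj.
S -> Ydf: Y nullable, giving Ydf | df.
Drop K -> λ.
Drop Y -> λ.
Y -> KS: K nullable, giving KS | S.
Unchanged (no nullable symbols): S -> dd; K -> SS; K -> f; Y -> ff.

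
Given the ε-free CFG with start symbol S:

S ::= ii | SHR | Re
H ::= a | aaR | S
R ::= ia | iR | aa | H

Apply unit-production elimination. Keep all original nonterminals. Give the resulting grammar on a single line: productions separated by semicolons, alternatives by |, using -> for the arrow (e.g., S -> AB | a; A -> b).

S -> Re | ii | SHR; H -> a | Re | ii | SHR | aaR; R -> a | Re | aa | iR | ia | ii | SHR | aaR

Unit productions: H->S, R->H.
Unit pairs (A ⇒* B via units): (H,S), (R,H), (R,S).
S: inherits non-unit rules of {S} → Re | SHR | ii.
H: inherits non-unit rules of {H, S} → Re | SHR | a | aaR | ii.
R: inherits non-unit rules of {H, R, S} → Re | SHR | a | aa | aaR | iR | ia | ii.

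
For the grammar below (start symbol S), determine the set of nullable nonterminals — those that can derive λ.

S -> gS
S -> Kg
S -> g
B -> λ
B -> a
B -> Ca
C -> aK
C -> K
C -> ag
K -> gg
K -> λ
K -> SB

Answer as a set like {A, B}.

{B, C, K}

Directly nullable (have an ε-rule): {B, K}.
C is nullable via C -> K (every symbol on the right is already known nullable).
Not nullable: S — each has a terminal in every rule's right-hand side or depends on a non-nullable symbol.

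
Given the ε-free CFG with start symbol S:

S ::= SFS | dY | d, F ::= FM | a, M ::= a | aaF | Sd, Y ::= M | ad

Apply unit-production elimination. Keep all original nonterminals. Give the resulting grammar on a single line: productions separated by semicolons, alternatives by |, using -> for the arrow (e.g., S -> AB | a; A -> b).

Unit productions: Y->M.
Unit pairs (A ⇒* B via units): (Y,M).
S: inherits non-unit rules of {S} → SFS | d | dY.
F: inherits non-unit rules of {F} → FM | a.
M: inherits non-unit rules of {M} → Sd | a | aaF.
Y: inherits non-unit rules of {M, Y} → Sd | a | aaF | ad.

S -> d | dY | SFS; F -> a | FM; M -> a | Sd | aaF; Y -> a | Sd | ad | aaF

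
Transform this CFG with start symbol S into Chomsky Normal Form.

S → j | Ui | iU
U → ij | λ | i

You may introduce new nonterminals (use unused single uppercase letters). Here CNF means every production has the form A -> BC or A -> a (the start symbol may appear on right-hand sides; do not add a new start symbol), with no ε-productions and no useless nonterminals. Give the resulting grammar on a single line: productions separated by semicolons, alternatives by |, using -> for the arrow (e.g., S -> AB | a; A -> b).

S -> i | j | AU | UA; A -> i; B -> j; U -> i | AB

Nullable: {U}; after ε-elimination: S -> i | j | Ui | iU; U -> i | ij.
No unit productions to eliminate.
TERM: introduce A -> i, B -> j and substitute in every rule of length ≥2.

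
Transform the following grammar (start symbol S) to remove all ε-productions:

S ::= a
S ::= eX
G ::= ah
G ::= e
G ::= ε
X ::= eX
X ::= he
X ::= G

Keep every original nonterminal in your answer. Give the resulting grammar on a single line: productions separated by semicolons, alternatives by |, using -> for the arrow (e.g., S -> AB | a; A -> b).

S -> a | e | eX; G -> e | ah; X -> G | e | eX | he

Nullable set: {G, X}.
S -> eX: X nullable, giving e | eX.
Drop G -> ε.
X -> G: G nullable, giving G.
X -> eX: X nullable, giving e | eX.
Unchanged (no nullable symbols): S -> a; G -> ah; G -> e; X -> he.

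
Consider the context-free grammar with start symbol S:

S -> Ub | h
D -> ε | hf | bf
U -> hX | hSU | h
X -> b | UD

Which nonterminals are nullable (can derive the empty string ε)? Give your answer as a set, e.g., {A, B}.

Directly nullable (have an ε-rule): {D}.
Not nullable: S, U, X — each has a terminal in every rule's right-hand side or depends on a non-nullable symbol.

{D}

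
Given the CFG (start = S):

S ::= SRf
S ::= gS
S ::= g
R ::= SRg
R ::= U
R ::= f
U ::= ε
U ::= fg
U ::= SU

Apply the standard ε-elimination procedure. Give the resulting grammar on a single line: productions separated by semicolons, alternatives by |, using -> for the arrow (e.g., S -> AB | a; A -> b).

S -> g | Sf | gS | SRf; R -> U | f | Sg | SRg; U -> S | SU | fg

Nullable set: {R, U}.
S -> SRf: R nullable, giving SRf | Sf.
R -> SRg: R nullable, giving SRg | Sg.
R -> U: U nullable, giving U.
Drop U -> ε.
U -> SU: U nullable, giving S | SU.
Unchanged (no nullable symbols): S -> g; S -> gS; R -> f; U -> fg.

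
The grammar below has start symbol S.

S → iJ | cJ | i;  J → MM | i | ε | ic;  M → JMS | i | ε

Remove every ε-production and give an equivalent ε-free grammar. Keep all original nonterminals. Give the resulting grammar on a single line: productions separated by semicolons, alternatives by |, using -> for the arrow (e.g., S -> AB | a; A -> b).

S -> c | i | cJ | iJ; J -> M | i | MM | ic; M -> S | i | JS | MS | JMS

Nullable set: {J, M}.
S -> cJ: J nullable, giving c | cJ.
S -> iJ: J nullable, giving i | iJ.
Drop J -> ε.
J -> MM: M, M nullable, giving M | MM.
Drop M -> ε.
M -> JMS: J, M nullable, giving JMS | JS | MS | S.
Unchanged (no nullable symbols): S -> i; J -> i; J -> ic; M -> i.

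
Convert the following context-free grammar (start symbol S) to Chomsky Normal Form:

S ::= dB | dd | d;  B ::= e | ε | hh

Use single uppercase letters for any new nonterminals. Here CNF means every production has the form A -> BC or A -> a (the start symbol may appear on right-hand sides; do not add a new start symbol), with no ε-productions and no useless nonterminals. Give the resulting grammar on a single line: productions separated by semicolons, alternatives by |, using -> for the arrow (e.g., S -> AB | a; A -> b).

Nullable: {B}; after ε-elimination: S -> d | dB | dd; B -> e | hh.
No unit productions to eliminate.
TERM: introduce C -> d, A -> h and substitute in every rule of length ≥2.

S -> d | CB | CC; A -> h; B -> e | AA; C -> d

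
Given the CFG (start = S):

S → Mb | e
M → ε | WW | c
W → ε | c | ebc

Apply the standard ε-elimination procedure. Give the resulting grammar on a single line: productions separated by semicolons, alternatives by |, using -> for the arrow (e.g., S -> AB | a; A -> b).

S -> b | e | Mb; M -> W | c | WW; W -> c | ebc

Nullable set: {M, W}.
S -> Mb: M nullable, giving Mb | b.
Drop M -> ε.
M -> WW: W, W nullable, giving W | WW.
Drop W -> ε.
Unchanged (no nullable symbols): S -> e; M -> c; W -> c; W -> ebc.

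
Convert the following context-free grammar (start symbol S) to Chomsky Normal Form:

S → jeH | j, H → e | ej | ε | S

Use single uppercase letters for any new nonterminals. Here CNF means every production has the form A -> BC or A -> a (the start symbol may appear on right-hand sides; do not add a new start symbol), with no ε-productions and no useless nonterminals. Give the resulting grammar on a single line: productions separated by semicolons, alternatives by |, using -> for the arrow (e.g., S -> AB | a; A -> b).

S -> j | BA | BD; A -> e; B -> j; C -> AH; D -> AH; H -> e | j | AB | BA | BC

Nullable: {H}; after ε-elimination: S -> j | je | jeH; H -> S | e | ej.
After unit-elimination: S -> j | je | jeH; H -> e | j | ej | je | jeH.
TERM: introduce A -> e, B -> j and substitute in every rule of length ≥2.
BIN: H -> BAH becomes H -> BC, C -> AH; S -> BAH becomes S -> BD, D -> AH.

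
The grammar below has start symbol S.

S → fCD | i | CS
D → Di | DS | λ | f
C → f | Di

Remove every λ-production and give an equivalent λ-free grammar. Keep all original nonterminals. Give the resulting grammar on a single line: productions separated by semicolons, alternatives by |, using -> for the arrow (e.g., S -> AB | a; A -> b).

Nullable set: {D}.
S -> fCD: D nullable, giving fC | fCD.
C -> Di: D nullable, giving Di | i.
Drop D -> λ.
D -> DS: D nullable, giving DS | S.
D -> Di: D nullable, giving Di | i.
Unchanged (no nullable symbols): S -> CS; S -> i; C -> f; D -> f.

S -> i | CS | fC | fCD; C -> f | i | Di; D -> S | f | i | DS | Di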